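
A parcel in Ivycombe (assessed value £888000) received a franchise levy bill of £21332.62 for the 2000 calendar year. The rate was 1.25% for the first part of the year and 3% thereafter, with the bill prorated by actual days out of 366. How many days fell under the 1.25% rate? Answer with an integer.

125 days

Let d = days at the first rate; then 366 − d days at the second rate.
£888000 × [1.25%·d + 3%·(366−d)] / 366 = £21332.62
Solving gives d = 125, so the new rate took effect on May 5, 2000.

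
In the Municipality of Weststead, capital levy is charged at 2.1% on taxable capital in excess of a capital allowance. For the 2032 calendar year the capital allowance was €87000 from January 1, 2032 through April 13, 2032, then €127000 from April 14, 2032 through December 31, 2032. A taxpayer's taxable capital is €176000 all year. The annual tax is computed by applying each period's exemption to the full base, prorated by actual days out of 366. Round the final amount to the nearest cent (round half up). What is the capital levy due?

January 1 – April 13, 2032: 104 days, exemption €87000 → (€176000 − €87000) × 2.1% × 104/366 = €531.0820
April 14 – December 31, 2032: 262 days, exemption €127000 → (€176000 − €127000) × 2.1% × 262/366 = €736.6066
Total = €1267.6885

€1267.69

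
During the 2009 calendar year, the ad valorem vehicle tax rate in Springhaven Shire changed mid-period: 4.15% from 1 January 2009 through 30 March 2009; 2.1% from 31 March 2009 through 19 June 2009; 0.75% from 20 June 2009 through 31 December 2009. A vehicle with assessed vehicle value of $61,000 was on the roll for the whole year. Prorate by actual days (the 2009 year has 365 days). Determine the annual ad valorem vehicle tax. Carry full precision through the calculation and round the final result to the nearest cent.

$1,145.96

1 January – 30 March 2009: 89 days at 4.15% → $61,000 × 4.15% × 89/365 = $617.2699
31 March – 19 June 2009: 81 days at 2.1% → $61,000 × 2.1% × 81/365 = $284.2767
20 June – 31 December 2009: 195 days at 0.75% → $61,000 × 0.75% × 195/365 = $244.4178
Total = $1,145.9644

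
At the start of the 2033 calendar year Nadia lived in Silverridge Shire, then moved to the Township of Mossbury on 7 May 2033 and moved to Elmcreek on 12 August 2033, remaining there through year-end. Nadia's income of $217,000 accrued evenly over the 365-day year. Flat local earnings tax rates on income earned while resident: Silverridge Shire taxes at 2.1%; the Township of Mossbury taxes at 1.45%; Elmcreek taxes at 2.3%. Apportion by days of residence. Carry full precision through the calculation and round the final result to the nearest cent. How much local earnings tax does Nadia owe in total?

Silverridge Shire, 1 January – 6 May 2033: 126 days → $217,000 × 2.1% × 126/365 = $1,573.1014
The Township of Mossbury, 7 May – 11 August 2033: 97 days → $217,000 × 1.45% × 97/365 = $836.1932
Elmcreek, 12 August – 31 December 2033: 142 days → $217,000 × 2.3% × 142/365 = $1,941.7041
Total = $4,350.9986

$4,351.00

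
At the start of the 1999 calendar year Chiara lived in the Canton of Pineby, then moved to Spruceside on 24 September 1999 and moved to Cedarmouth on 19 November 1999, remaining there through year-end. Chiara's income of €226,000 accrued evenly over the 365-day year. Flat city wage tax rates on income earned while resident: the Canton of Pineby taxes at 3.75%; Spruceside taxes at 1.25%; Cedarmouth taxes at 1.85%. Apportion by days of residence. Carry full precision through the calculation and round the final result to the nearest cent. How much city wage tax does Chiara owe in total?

The Canton of Pineby, 1 January – 23 September 1999: 266 days → €226,000 × 3.75% × 266/365 = €6,176.3014
Spruceside, 24 September – 18 November 1999: 56 days → €226,000 × 1.25% × 56/365 = €433.4247
Cedarmouth, 19 November – 31 December 1999: 43 days → €226,000 × 1.85% × 43/365 = €492.5562
Total = €7,102.2822

€7,102.28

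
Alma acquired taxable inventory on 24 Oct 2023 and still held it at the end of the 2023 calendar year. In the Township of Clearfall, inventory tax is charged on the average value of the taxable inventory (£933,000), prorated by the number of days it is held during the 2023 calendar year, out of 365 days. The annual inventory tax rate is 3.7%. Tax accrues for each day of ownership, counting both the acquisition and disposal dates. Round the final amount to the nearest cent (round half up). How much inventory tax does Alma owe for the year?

£6,525.89

Days held (24 Oct – 31 Dec 2023): 69 out of 365
Tax = £933,000 × 3.7% × 69/365 = £6,525.8877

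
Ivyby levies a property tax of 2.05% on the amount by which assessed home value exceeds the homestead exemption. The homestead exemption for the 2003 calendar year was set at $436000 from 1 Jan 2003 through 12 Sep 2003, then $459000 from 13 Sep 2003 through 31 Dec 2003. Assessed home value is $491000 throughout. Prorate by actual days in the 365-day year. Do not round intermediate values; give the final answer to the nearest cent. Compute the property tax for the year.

1 Jan – 12 Sep 2003: 255 days, exemption $436000 → ($491000 − $436000) × 2.05% × 255/365 = $787.7055
13 Sep – 31 Dec 2003: 110 days, exemption $459000 → ($491000 − $459000) × 2.05% × 110/365 = $197.6986
Total = $985.4041

$985.40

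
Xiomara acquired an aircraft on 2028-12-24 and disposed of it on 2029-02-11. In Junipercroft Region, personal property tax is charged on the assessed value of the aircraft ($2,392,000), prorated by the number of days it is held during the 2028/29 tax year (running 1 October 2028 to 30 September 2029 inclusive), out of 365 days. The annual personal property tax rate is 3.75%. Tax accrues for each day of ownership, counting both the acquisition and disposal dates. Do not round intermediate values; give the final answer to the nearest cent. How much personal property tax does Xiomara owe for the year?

$12,287.67

Days held (2028-12-24 to 2029-02-11): 50 out of 365
Tax = $2,392,000 × 3.75% × 50/365 = $12,287.6712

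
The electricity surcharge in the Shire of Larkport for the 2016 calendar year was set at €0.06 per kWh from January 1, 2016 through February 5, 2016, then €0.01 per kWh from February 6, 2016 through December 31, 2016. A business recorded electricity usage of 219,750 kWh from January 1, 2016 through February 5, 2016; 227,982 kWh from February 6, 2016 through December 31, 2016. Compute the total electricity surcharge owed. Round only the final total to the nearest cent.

January 1 – February 5, 2016: 219,750 kWh at €0.06/kWh → €13,185.00
February 6 – December 31, 2016: 227,982 kWh at €0.01/kWh → €2,279.82

€15,464.82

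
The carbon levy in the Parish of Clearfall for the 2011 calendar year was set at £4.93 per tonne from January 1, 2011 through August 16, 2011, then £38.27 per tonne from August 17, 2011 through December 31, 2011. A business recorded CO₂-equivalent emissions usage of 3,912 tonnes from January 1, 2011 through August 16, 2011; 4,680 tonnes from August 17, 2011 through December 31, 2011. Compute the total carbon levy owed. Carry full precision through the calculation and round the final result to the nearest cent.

£198389.76

January 1 – August 16, 2011: 3,912 tonnes at £4.93/tonne → £19286.16
August 17 – December 31, 2011: 4,680 tonnes at £38.27/tonne → £179103.60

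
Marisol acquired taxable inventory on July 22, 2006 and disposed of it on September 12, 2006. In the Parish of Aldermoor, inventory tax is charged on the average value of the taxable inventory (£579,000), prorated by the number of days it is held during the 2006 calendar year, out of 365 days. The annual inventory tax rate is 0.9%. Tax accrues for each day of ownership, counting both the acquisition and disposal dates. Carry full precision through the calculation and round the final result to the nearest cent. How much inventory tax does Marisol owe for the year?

£756.67

Days held (July 22 – September 12, 2006): 53 out of 365
Tax = £579,000 × 0.9% × 53/365 = £756.6658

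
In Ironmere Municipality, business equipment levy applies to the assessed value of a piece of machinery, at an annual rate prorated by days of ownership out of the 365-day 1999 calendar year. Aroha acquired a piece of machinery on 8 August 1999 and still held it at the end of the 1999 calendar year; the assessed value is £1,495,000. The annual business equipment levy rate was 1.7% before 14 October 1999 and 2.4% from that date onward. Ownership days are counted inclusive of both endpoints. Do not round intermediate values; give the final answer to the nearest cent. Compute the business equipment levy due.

£12,431.03

8 August – 13 October 1999: 67 days at 1.7% → £1,495,000 × 1.7% × 67/365 = £4,665.2192
14 October – 31 December 1999: 79 days at 2.4% → £1,495,000 × 2.4% × 79/365 = £7,765.8082
Total = £12,431.0274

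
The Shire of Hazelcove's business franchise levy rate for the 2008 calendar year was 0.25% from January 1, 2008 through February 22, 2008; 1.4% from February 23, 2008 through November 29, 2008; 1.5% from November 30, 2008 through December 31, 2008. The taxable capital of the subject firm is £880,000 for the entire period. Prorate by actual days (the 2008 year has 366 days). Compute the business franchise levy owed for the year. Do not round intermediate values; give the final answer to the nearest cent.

January 1 – February 22, 2008: 53 days at 0.25% → £880,000 × 0.25% × 53/366 = £318.5792
February 23 – November 29, 2008: 281 days at 1.4% → £880,000 × 1.4% × 281/366 = £9,458.7978
November 30 – December 31, 2008: 32 days at 1.5% → £880,000 × 1.5% × 32/366 = £1,154.0984
Total = £10,931.4754

£10,931.48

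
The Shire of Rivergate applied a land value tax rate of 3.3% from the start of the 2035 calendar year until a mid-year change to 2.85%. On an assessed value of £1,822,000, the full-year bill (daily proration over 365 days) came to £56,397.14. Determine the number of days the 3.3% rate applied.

Let d = days at the first rate; then 365 − d days at the second rate.
£1,822,000 × [3.3%·d + 2.85%·(365−d)] / 365 = £56,397.14
Solving gives d = 199, so the new rate took effect on 19 July 2035.

199 days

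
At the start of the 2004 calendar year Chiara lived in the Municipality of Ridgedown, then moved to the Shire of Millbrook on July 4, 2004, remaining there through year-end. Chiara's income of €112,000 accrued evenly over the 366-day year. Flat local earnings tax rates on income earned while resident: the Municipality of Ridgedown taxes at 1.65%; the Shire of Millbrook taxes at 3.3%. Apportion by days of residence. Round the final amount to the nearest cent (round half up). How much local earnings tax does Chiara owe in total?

The Municipality of Ridgedown, January 1 – July 3, 2004: 185 days → €112,000 × 1.65% × 185/366 = €934.0984
The Shire of Millbrook, July 4 – December 31, 2004: 181 days → €112,000 × 3.3% × 181/366 = €1,827.8033
Total = €2,761.9016

€2,761.90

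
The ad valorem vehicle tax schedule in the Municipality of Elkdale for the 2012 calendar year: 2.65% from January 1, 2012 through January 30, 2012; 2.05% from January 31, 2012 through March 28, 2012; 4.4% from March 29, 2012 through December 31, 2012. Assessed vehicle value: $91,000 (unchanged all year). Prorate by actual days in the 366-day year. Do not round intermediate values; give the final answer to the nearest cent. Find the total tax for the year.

January 1 – January 30, 2012: 30 days at 2.65% → $91,000 × 2.65% × 30/366 = $197.6639
January 31 – March 28, 2012: 58 days at 2.05% → $91,000 × 2.05% × 58/366 = $295.6257
March 29 – December 31, 2012: 278 days at 4.4% → $91,000 × 4.4% × 278/366 = $3,041.2896
Total = $3,534.5792

$3,534.58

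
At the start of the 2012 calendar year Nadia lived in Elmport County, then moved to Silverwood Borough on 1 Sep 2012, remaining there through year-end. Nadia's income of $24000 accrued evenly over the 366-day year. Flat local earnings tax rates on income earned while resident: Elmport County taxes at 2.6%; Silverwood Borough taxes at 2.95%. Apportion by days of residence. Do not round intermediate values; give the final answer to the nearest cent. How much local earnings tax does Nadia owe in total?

Elmport County, 1 Jan – 31 Aug 2012: 244 days → $24000 × 2.6% × 244/366 = $416.0000
Silverwood Borough, 1 Sep – 31 Dec 2012: 122 days → $24000 × 2.95% × 122/366 = $236.0000
Total = $652.0000

$652.00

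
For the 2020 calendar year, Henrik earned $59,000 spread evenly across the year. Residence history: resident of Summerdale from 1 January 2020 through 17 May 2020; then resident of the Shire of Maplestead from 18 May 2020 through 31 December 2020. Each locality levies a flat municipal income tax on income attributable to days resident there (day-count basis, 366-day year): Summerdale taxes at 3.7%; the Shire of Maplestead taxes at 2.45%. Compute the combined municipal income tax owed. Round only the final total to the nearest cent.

$1,723.57

Summerdale, 1 January – 17 May 2020: 138 days → $59,000 × 3.7% × 138/366 = $823.0984
The Shire of Maplestead, 18 May – 31 December 2020: 228 days → $59,000 × 2.45% × 228/366 = $900.4754
Total = $1,723.5738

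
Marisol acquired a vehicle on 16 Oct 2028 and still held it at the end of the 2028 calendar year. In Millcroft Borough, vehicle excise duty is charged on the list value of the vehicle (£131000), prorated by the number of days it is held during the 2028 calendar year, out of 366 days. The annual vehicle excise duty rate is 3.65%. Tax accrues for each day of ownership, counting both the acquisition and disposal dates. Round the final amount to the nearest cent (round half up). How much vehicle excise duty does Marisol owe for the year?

Days held (16 Oct – 31 Dec 2028): 77 out of 366
Tax = £131000 × 3.65% × 77/366 = £1005.9440

£1005.94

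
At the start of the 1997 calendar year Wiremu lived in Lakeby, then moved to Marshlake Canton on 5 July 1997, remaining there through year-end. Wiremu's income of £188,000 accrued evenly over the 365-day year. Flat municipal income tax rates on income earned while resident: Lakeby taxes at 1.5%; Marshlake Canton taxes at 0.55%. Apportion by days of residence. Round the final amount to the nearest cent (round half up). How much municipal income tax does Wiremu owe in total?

Lakeby, 1 January – 4 July 1997: 185 days → £188,000 × 1.5% × 185/365 = £1,429.3151
Marshlake Canton, 5 July – 31 December 1997: 180 days → £188,000 × 0.55% × 180/365 = £509.9178
Total = £1,939.2329

£1,939.23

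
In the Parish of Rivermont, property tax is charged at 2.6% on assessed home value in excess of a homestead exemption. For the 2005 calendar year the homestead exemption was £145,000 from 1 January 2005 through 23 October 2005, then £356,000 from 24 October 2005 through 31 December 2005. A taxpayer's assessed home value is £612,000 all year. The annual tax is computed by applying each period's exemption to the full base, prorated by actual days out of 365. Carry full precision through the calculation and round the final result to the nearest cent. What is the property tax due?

£11,104.92

1 January – 23 October 2005: 296 days, exemption £145,000 → (£612,000 − £145,000) × 2.6% × 296/365 = £9,846.6630
24 October – 31 December 2005: 69 days, exemption £356,000 → (£612,000 − £356,000) × 2.6% × 69/365 = £1,258.2575
Total = £11,104.9205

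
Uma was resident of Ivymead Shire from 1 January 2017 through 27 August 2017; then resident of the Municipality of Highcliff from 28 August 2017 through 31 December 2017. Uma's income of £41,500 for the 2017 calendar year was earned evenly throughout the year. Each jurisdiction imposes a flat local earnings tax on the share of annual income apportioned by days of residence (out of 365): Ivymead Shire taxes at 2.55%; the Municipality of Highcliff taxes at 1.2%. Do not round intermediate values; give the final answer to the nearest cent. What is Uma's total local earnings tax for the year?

Ivymead Shire, 1 January – 27 August 2017: 239 days → £41,500 × 2.55% × 239/365 = £692.9363
The Municipality of Highcliff, 28 August – 31 December 2017: 126 days → £41,500 × 1.2% × 126/365 = £171.9123
Total = £864.8486

£864.85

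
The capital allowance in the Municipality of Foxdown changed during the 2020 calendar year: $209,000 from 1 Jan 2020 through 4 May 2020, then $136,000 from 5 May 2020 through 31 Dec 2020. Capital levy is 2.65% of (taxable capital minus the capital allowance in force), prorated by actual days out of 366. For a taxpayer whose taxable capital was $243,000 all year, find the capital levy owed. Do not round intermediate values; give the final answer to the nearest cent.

$2,174.81

1 Jan – 4 May 2020: 125 days, exemption $209,000 → ($243,000 − $209,000) × 2.65% × 125/366 = $307.7186
5 May – 31 Dec 2020: 241 days, exemption $136,000 → ($243,000 − $136,000) × 2.65% × 241/366 = $1,867.0915
Total = $2,174.8101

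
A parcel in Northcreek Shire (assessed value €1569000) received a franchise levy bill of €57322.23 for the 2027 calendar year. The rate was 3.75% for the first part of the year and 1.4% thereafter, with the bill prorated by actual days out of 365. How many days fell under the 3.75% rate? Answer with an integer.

Let d = days at the first rate; then 365 − d days at the second rate.
€1569000 × [3.75%·d + 1.4%·(365−d)] / 365 = €57322.23
Solving gives d = 350, so the new rate took effect on 17 Dec 2027.

350 days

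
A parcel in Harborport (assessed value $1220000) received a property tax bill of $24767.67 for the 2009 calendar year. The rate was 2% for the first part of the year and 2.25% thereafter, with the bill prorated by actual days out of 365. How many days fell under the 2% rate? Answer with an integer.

Let d = days at the first rate; then 365 − d days at the second rate.
$1220000 × [2%·d + 2.25%·(365−d)] / 365 = $24767.67
Solving gives d = 321, so the new rate took effect on 18 November 2009.

321 days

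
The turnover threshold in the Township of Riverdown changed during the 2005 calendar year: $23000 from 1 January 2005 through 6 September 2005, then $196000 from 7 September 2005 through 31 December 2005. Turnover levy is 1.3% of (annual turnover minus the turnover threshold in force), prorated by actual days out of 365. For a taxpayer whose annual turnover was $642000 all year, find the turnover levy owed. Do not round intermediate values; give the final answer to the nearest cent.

1 January – 6 September 2005: 249 days, exemption $23000 → ($642000 − $23000) × 1.3% × 249/365 = $5489.5973
7 September – 31 December 2005: 116 days, exemption $196000 → ($642000 − $196000) × 1.3% × 116/365 = $1842.6521
Total = $7332.2493

$7332.25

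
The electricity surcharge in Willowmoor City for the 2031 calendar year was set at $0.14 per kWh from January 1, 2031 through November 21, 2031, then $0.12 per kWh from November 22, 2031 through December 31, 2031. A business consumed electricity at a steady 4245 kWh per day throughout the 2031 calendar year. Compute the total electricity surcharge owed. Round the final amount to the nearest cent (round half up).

$213,523.50

January 1 – November 21, 2031: 325 days × 4245 kWh/day = 1,379,625 kWh at $0.14/kWh → $193,147.50
November 22 – December 31, 2031: 40 days × 4245 kWh/day = 169,800 kWh at $0.12/kWh → $20,376.00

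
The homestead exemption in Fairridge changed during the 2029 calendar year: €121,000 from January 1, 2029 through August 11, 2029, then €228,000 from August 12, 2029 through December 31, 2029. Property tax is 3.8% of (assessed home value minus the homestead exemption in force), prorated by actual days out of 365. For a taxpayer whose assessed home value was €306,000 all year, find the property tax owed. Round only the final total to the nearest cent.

€5,448.16

January 1 – August 11, 2029: 223 days, exemption €121,000 → (€306,000 − €121,000) × 3.8% × 223/365 = €4,295.0411
August 12 – December 31, 2029: 142 days, exemption €228,000 → (€306,000 − €228,000) × 3.8% × 142/365 = €1,153.1178
Total = €5,448.1589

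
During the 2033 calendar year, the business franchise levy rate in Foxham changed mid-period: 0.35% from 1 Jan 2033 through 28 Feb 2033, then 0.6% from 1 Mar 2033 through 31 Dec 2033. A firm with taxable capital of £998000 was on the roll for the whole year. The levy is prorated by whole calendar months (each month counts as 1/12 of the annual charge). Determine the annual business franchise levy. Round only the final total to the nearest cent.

£5572.17

1 Jan – 28 Feb 2033: 2 months at 0.35% → £998000 × 0.35% × 2/12 = £582.1667
1 Mar – 31 Dec 2033: 10 months at 0.6% → £998000 × 0.6% × 10/12 = £4990.0000
Total = £5572.1667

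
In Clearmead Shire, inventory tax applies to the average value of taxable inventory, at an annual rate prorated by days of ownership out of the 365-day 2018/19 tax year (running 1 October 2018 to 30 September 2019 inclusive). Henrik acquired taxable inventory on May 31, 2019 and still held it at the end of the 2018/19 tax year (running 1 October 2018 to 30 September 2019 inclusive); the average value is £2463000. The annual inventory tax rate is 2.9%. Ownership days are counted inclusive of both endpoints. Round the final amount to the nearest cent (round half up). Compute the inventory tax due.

£24069.92

Days held (May 31 – September 30, 2019): 123 out of 365
Tax = £2463000 × 2.9% × 123/365 = £24069.9205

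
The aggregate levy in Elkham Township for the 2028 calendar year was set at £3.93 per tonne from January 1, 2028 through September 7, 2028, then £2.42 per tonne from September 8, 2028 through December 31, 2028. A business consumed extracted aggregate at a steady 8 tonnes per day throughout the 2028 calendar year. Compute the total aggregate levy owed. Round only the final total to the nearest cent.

£10,117.84

January 1 – September 7, 2028: 251 days × 8 tonnes/day = 2,008 tonnes at £3.93/tonne → £7,891.44
September 8 – December 31, 2028: 115 days × 8 tonnes/day = 920 tonnes at £2.42/tonne → £2,226.40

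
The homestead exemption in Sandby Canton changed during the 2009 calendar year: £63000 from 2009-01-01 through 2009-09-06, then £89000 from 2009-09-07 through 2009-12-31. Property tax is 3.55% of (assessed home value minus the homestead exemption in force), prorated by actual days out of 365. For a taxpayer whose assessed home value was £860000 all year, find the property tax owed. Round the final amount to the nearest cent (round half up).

2009-01-01 to 2009-09-06: 249 days, exemption £63000 → (£860000 − £63000) × 3.55% × 249/365 = £19301.5932
2009-09-07 to 2009-12-31: 116 days, exemption £89000 → (£860000 − £89000) × 3.55% × 116/365 = £8698.5699
Total = £28000.1630

£28000.16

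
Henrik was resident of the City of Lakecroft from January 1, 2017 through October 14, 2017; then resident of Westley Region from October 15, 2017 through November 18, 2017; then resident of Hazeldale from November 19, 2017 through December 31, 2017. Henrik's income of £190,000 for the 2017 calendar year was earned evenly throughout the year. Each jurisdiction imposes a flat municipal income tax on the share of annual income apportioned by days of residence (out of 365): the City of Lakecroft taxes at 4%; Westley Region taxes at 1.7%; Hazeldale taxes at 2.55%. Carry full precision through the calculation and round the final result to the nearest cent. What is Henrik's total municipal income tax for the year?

£6,856.40

The City of Lakecroft, January 1 – October 14, 2017: 287 days → £190,000 × 4% × 287/365 = £5,975.8904
Westley Region, October 15 – November 18, 2017: 35 days → £190,000 × 1.7% × 35/365 = £309.7260
Hazeldale, November 19 – December 31, 2017: 43 days → £190,000 × 2.55% × 43/365 = £570.7808
Total = £6,856.3973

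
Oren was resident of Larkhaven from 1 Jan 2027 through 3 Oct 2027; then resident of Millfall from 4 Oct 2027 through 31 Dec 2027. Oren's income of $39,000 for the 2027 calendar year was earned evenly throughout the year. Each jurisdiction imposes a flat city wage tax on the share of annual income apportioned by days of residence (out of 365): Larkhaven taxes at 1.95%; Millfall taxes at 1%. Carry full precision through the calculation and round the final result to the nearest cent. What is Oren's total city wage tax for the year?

Larkhaven, 1 Jan – 3 Oct 2027: 276 days → $39,000 × 1.95% × 276/365 = $575.0630
Millfall, 4 Oct – 31 Dec 2027: 89 days → $39,000 × 1% × 89/365 = $95.0959
Total = $670.1589

$670.16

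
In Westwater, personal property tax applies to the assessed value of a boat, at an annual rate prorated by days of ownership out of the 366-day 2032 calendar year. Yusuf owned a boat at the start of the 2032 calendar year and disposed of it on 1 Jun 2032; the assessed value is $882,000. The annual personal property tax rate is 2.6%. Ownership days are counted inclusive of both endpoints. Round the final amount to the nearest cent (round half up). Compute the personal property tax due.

Days held (1 Jan – 1 Jun 2032): 153 out of 366
Tax = $882,000 × 2.6% × 153/366 = $9,586.3279

$9,586.33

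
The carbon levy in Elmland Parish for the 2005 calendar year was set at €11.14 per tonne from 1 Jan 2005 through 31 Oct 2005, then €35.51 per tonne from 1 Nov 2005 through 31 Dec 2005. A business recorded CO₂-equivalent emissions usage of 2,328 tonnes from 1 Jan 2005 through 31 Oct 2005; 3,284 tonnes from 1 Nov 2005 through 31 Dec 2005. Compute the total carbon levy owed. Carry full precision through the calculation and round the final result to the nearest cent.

1 Jan – 31 Oct 2005: 2,328 tonnes at €11.14/tonne → €25933.92
1 Nov – 31 Dec 2005: 3,284 tonnes at €35.51/tonne → €116614.84

€142548.76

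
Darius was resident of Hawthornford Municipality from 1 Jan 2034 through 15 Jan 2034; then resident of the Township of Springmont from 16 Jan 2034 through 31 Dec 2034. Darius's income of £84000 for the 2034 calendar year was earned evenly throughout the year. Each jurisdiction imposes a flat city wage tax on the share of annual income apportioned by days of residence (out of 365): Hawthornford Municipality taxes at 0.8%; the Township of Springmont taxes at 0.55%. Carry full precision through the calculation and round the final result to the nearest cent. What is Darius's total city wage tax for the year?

£470.63

Hawthornford Municipality, 1 Jan – 15 Jan 2034: 15 days → £84000 × 0.8% × 15/365 = £27.6164
The Township of Springmont, 16 Jan – 31 Dec 2034: 350 days → £84000 × 0.55% × 350/365 = £443.0137
Total = £470.6301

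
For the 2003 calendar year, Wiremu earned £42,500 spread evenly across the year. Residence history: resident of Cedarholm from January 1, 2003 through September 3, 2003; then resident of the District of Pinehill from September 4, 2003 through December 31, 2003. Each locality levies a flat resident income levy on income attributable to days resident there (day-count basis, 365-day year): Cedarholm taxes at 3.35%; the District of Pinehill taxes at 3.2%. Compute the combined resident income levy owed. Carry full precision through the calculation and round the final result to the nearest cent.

£1,402.97

Cedarholm, January 1 – September 3, 2003: 246 days → £42,500 × 3.35% × 246/365 = £959.5685
The District of Pinehill, September 4 – December 31, 2003: 119 days → £42,500 × 3.2% × 119/365 = £443.3973
Total = £1,402.9658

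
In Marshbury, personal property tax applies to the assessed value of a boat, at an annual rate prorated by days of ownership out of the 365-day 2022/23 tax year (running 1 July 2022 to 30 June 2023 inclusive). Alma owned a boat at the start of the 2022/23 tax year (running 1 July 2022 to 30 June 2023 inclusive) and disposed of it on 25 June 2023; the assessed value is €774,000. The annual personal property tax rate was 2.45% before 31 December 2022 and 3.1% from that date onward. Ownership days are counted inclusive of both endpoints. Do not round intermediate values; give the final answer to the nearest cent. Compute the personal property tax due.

€21,142.92

1 July – 30 December 2022: 183 days at 2.45% → €774,000 × 2.45% × 183/365 = €9,507.4767
31 December 2022 – 25 June 2023: 177 days at 3.1% → €774,000 × 3.1% × 177/365 = €11,635.4466
Total = €21,142.9233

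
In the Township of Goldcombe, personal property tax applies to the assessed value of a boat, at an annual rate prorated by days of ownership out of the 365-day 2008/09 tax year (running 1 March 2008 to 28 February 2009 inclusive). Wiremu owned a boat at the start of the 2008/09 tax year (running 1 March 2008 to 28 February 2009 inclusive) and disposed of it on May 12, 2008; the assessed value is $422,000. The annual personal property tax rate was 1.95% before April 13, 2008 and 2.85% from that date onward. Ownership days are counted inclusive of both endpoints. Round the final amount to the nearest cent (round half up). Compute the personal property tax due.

March 1 – April 12, 2008: 43 days at 1.95% → $422,000 × 1.95% × 43/365 = $969.4438
April 13 – May 12, 2008: 30 days at 2.85% → $422,000 × 2.85% × 30/365 = $988.5205
Total = $1,957.9644

$1,957.96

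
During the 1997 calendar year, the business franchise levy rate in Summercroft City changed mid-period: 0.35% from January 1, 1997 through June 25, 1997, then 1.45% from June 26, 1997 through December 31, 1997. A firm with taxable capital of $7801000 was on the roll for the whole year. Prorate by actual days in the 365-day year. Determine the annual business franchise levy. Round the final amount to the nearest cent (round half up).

$71737.14

January 1 – June 25, 1997: 176 days at 0.35% → $7801000 × 0.35% × 176/365 = $13165.5233
June 26 – December 31, 1997: 189 days at 1.45% → $7801000 × 1.45% × 189/365 = $58571.6178
Total = $71737.1411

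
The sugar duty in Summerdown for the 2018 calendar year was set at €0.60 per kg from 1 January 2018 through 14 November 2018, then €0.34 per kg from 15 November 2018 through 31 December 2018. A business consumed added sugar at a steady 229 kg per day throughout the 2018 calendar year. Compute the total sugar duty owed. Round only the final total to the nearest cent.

€47,352.62

1 January – 14 November 2018: 318 days × 229 kg/day = 72,822 kg at €0.60/kg → €43,693.20
15 November – 31 December 2018: 47 days × 229 kg/day = 10,763 kg at €0.34/kg → €3,659.42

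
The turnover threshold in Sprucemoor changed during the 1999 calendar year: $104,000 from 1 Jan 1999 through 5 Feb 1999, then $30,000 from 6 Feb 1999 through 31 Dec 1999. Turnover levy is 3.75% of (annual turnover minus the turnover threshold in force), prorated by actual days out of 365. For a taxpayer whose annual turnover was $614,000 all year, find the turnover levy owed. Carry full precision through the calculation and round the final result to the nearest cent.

$21,626.30

1 Jan – 5 Feb 1999: 36 days, exemption $104,000 → ($614,000 − $104,000) × 3.75% × 36/365 = $1,886.3014
6 Feb – 31 Dec 1999: 329 days, exemption $30,000 → ($614,000 − $30,000) × 3.75% × 329/365 = $19,740.0000
Total = $21,626.3014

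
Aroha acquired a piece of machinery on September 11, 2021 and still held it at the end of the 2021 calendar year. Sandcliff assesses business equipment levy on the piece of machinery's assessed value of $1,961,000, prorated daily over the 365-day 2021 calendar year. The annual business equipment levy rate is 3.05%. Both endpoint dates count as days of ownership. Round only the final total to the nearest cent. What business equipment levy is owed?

$18,352.81

Days held (September 11 – December 31, 2021): 112 out of 365
Tax = $1,961,000 × 3.05% × 112/365 = $18,352.8110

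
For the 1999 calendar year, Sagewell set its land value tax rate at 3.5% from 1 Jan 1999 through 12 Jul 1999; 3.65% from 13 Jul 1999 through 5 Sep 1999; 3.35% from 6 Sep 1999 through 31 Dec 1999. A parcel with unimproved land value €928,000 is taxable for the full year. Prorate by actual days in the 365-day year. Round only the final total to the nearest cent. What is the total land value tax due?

€32,243.55

1 Jan – 12 Jul 1999: 193 days at 3.5% → €928,000 × 3.5% × 193/365 = €17,174.3562
13 Jul – 5 Sep 1999: 55 days at 3.65% → €928,000 × 3.65% × 55/365 = €5,104.0000
6 Sep – 31 Dec 1999: 117 days at 3.35% → €928,000 × 3.35% × 117/365 = €9,965.1945
Total = €32,243.5507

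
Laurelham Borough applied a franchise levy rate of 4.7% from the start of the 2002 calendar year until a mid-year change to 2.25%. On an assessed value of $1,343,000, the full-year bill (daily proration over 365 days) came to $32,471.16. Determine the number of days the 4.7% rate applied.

Let d = days at the first rate; then 365 − d days at the second rate.
$1,343,000 × [4.7%·d + 2.25%·(365−d)] / 365 = $32,471.16
Solving gives d = 25, so the new rate took effect on 26 January 2002.

25 days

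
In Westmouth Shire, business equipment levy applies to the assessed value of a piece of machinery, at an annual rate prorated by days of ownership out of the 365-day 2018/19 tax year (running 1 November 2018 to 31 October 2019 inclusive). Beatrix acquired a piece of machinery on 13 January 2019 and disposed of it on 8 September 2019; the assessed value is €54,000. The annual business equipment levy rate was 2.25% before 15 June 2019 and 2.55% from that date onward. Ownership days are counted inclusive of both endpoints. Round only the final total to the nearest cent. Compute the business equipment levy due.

13 January – 14 June 2019: 153 days at 2.25% → €54,000 × 2.25% × 153/365 = €509.3014
15 June – 8 September 2019: 86 days at 2.55% → €54,000 × 2.55% × 86/365 = €324.4438
Total = €833.7452

€833.75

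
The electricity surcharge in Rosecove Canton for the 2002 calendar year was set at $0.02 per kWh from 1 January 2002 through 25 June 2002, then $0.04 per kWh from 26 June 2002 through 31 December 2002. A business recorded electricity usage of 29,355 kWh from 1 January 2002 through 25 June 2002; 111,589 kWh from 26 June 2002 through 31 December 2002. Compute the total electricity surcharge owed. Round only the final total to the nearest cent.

1 January – 25 June 2002: 29,355 kWh at $0.02/kWh → $587.10
26 June – 31 December 2002: 111,589 kWh at $0.04/kWh → $4463.56

$5050.66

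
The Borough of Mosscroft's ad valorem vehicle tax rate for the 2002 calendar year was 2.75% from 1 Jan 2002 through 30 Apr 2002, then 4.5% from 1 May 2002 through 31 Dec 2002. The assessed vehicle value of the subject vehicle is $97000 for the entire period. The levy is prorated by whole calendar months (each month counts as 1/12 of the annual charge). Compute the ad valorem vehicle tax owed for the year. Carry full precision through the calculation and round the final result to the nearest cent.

$3799.17

1 Jan – 30 Apr 2002: 4 months at 2.75% → $97000 × 2.75% × 4/12 = $889.1667
1 May – 31 Dec 2002: 8 months at 4.5% → $97000 × 4.5% × 8/12 = $2910.0000
Total = $3799.1667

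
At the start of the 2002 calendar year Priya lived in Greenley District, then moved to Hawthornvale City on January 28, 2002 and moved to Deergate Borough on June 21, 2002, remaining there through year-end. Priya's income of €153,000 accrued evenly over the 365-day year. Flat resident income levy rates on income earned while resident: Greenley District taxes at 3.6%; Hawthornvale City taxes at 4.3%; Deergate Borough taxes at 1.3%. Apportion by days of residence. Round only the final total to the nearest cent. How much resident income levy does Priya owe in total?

Greenley District, January 1 – January 27, 2002: 27 days → €153,000 × 3.6% × 27/365 = €407.4411
Hawthornvale City, January 28 – June 20, 2002: 144 days → €153,000 × 4.3% × 144/365 = €2,595.5507
Deergate Borough, June 21 – December 31, 2002: 194 days → €153,000 × 1.3% × 194/365 = €1,057.1671
Total = €4,060.1589

€4,060.16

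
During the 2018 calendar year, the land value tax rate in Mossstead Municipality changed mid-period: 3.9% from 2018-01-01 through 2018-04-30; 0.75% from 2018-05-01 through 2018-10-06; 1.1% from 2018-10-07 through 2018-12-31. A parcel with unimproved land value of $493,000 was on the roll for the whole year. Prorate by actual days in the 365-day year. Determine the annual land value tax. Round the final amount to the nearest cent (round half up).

$9,209.65

2018-01-01 to 2018-04-30: 120 days at 3.9% → $493,000 × 3.9% × 120/365 = $6,321.2055
2018-05-01 to 2018-10-06: 159 days at 0.75% → $493,000 × 0.75% × 159/365 = $1,610.6918
2018-10-07 to 2018-12-31: 86 days at 1.1% → $493,000 × 1.1% × 86/365 = $1,277.7479
Total = $9,209.6452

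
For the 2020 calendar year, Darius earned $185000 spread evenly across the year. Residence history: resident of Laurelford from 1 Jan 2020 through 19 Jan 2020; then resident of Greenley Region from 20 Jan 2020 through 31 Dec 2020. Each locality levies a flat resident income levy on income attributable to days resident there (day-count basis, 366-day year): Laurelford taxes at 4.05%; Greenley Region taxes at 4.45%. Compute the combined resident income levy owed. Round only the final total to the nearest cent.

$8194.08

Laurelford, 1 Jan – 19 Jan 2020: 19 days → $185000 × 4.05% × 19/366 = $388.9549
Greenley Region, 20 Jan – 31 Dec 2020: 347 days → $185000 × 4.45% × 347/366 = $7805.1298
Total = $8194.0847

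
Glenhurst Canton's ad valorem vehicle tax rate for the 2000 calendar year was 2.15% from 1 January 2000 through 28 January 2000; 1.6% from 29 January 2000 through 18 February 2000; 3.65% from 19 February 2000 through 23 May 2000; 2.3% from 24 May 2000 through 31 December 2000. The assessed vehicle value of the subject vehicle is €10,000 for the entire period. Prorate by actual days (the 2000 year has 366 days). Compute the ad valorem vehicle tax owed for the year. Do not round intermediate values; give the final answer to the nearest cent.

€259.88

1 January – 28 January 2000: 28 days at 2.15% → €10,000 × 2.15% × 28/366 = €16.4481
29 January – 18 February 2000: 21 days at 1.6% → €10,000 × 1.6% × 21/366 = €9.1803
19 February – 23 May 2000: 95 days at 3.65% → €10,000 × 3.65% × 95/366 = €94.7404
24 May – 31 December 2000: 222 days at 2.3% → €10,000 × 2.3% × 222/366 = €139.5082
Total = €259.8770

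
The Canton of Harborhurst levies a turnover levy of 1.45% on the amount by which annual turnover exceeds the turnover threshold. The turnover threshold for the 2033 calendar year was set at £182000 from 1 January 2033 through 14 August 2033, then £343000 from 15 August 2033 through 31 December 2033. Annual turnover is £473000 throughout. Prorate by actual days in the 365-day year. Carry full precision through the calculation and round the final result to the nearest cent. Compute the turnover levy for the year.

£3330.47

1 January – 14 August 2033: 226 days, exemption £182000 → (£473000 − £182000) × 1.45% × 226/365 = £2612.6219
15 August – 31 December 2033: 139 days, exemption £343000 → (£473000 − £343000) × 1.45% × 139/365 = £717.8493
Total = £3330.4712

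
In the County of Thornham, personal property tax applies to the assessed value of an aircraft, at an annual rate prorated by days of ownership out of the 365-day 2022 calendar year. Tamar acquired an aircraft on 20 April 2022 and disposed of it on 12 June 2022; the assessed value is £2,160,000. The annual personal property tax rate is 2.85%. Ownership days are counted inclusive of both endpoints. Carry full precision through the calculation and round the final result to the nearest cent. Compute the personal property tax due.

£9,107.51

Days held (20 April – 12 June 2022): 54 out of 365
Tax = £2,160,000 × 2.85% × 54/365 = £9,107.5068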